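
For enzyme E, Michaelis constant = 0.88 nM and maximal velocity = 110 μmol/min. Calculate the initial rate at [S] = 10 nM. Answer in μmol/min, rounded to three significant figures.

[S]/(Km+[S]) = 10/10.88 = 0.9191, the fractional saturation.
v = 0.9191 × Vmax = 0.9191 × 110 = 101 μmol/min.

101 μmol/min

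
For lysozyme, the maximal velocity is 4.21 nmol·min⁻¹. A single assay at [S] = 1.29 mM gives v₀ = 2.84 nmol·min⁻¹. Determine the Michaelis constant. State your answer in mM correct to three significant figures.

From v = Vmax[S]/(Km+[S]), Km = [S](Vmax − v)/v.
Km = 1.29 × (4.21 − 2.84) / 2.84 = 1.767/2.84 = 0.622 mM.

0.622 mM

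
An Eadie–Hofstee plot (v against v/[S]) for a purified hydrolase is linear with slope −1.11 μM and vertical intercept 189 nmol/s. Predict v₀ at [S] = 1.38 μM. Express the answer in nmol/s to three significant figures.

In the Eadie–Hofstee form v = Vmax − Km·(v/[S]), the slope is −Km and the intercept is Vmax, so Km = 1.11 μM and Vmax = 189 nmol/s.
v = 189 × 1.38/(1.11 + 1.38) = 105 nmol/s.

105 nmol/s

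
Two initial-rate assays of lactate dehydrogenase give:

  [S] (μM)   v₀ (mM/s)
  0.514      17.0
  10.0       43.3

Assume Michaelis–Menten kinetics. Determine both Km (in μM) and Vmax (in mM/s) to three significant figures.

Km = 0.915 μM; Vmax = 47.3 mM/s

From v = Vmax[S]/(Km+[S]), each point gives Vmax = v(Km+[S])/[S].
Equating: 17.0(Km+0.514)/0.514 = 43.3(Km+10.0)/10.0.
33.07·Km + 17.0 = 4.330·Km + 43.3, so (33.07 − 4.330)·Km = 43.3 − 17.0.
Km = 26.30/28.74 = 0.915 μM; then Vmax = 17.0(0.915+0.514)/0.514 = 47.3 mM/s.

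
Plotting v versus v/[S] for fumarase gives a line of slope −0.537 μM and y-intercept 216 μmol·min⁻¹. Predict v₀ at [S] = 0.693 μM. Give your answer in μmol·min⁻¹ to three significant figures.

In the Eadie–Hofstee form v = Vmax − Km·(v/[S]), the slope is −Km and the intercept is Vmax, so Km = 0.537 μM and Vmax = 216 μmol·min⁻¹.
v = 216 × 0.693/(0.537 + 0.693) = 122 μmol·min⁻¹.

122 μmol·min⁻¹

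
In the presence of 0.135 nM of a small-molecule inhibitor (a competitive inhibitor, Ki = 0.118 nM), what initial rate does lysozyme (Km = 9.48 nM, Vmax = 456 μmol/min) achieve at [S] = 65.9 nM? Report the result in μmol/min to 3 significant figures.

349 μmol/min

α = 1 + [I]/Ki = 1 + 0.135/0.118 = 2.144.
For a competitive inhibitor, Vmax is unchanged and the apparent Km becomes α·Km: Km,app = 20.3 nM, Vmax,app = 456 μmol/min.
v = Vmax,app·[S]/(Km,app + [S]) = 456 × 65.9/(20.3 + 65.9) = 349 μmol/min.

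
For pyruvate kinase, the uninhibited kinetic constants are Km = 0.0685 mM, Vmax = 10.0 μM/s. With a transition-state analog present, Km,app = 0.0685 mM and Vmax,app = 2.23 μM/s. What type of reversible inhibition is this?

Vmax decreases (10.0 → 2.23 μM/s) while Km is unchanged — pure noncompetitive inhibition.

noncompetitive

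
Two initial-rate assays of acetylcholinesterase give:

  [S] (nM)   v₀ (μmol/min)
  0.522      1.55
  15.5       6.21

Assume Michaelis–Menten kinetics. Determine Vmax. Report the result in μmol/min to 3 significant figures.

6.94 μmol/min

From v = Vmax[S]/(Km+[S]), each point gives Vmax = v(Km+[S])/[S].
Equating: 1.55(Km+0.522)/0.522 = 6.21(Km+15.5)/15.5.
2.969·Km + 1.55 = 0.4006·Km + 6.21, so (2.969 − 0.4006)·Km = 6.21 − 1.55.
Km = 4.660/2.569 = 1.81 nM; then Vmax = 1.55(1.81+0.522)/0.522 = 6.94 μmol/min.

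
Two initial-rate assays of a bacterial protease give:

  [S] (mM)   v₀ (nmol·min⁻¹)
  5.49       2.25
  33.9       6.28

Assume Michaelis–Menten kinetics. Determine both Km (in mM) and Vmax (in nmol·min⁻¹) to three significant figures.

From v = Vmax[S]/(Km+[S]), each point gives Vmax = v(Km+[S])/[S].
Equating: 2.25(Km+5.49)/5.49 = 6.28(Km+33.9)/33.9.
0.4098·Km + 2.25 = 0.1853·Km + 6.28, so (0.4098 − 0.1853)·Km = 6.28 − 2.25.
Km = 4.030/0.2246 = 17.9 mM; then Vmax = 2.25(17.9+5.49)/5.49 = 9.60 nmol·min⁻¹.

Km = 17.9 mM; Vmax = 9.60 nmol·min⁻¹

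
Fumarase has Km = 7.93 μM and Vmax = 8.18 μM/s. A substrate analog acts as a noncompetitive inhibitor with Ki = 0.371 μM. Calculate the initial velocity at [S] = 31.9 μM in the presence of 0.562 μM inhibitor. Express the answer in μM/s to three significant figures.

2.61 μM/s

α = 1 + [I]/Ki = 1 + 0.562/0.371 = 2.515.
For a noncompetitive inhibitor, Vmax is reduced to Vmax/α while Km is unchanged: Km,app = 7.93 μM, Vmax,app = 3.25 μM/s.
v = Vmax,app·[S]/(Km,app + [S]) = 3.25 × 31.9/(7.93 + 31.9) = 2.61 μM/s.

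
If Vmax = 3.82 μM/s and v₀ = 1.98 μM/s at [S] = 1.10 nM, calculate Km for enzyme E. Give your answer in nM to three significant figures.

v/Vmax = 1.98/3.82 = 0.5183 = [S]/(Km+[S]).
So Km + [S] = [S]/0.5183 = 2.122 nM, giving Km = 2.122 − 1.10 = 1.02 nM.

1.02 nM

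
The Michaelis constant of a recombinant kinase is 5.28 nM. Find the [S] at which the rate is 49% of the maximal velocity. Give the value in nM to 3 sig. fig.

5.07 nM

v/Vmax = [S]/(Km+[S]) = 0.49, so [S] = Km·0.49/(1 − 0.49) = 5.28 × 0.9608.
[S] = 5.07 nM.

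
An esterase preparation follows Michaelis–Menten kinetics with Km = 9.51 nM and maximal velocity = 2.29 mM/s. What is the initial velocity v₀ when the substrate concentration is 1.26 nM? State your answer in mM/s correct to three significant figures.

0.268 mM/s

v = Vmax·[S]/(Km + [S]) = 2.29 × 1.26 / (9.51 + 1.26)
  = 2.885 / 10.77 = 0.268 mM/s.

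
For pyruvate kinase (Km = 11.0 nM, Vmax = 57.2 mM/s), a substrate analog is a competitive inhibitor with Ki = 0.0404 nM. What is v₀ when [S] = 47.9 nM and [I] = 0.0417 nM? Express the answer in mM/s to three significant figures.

39.0 mM/s

α = 1 + [I]/Ki = 1 + 0.0417/0.0404 = 2.032.
For a competitive inhibitor, Vmax is unchanged and the apparent Km becomes α·Km: Km,app = 22.4 nM, Vmax,app = 57.2 mM/s.
v = Vmax,app·[S]/(Km,app + [S]) = 57.2 × 47.9/(22.4 + 47.9) = 39.0 mM/s.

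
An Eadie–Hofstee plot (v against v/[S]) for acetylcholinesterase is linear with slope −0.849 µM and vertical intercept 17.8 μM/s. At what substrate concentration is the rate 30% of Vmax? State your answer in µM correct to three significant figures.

0.364 µM

The Eadie–Hofstee slope gives Km = 0.849 µM (slope = −Km).
v/Vmax = [S]/(Km+[S]) = 0.3 ⇒ [S] = Km·0.3/(1−0.3) = 0.849 × 0.4286 = 0.364 µM.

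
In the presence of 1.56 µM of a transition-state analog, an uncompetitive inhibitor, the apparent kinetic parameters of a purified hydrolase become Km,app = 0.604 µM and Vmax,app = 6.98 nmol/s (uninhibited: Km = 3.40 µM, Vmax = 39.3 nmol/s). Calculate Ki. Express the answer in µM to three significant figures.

Uncompetitive: Vmax,app = Vmax/α (and Km,app = Km/α) with α = 1 + [I]/Ki.
α = Vmax/Vmax,app = 39.3/6.98 = 5.630.
Ki = [I]/(α − 1) = 1.56/4.630 = 0.337 µM.

0.337 µM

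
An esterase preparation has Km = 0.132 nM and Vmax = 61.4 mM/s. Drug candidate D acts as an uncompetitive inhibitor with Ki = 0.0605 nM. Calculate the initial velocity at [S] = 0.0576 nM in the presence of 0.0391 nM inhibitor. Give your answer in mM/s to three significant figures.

α = 1 + [I]/Ki = 1 + 0.0391/0.0605 = 1.646.
For an uncompetitive inhibitor, both parameters are divided by α, giving Vmax/α and Km/α: Km,app = 0.0802 nM, Vmax,app = 37.3 mM/s.
v = Vmax,app·[S]/(Km,app + [S]) = 37.3 × 0.0576/(0.0802 + 0.0576) = 15.6 mM/s.

15.6 mM/s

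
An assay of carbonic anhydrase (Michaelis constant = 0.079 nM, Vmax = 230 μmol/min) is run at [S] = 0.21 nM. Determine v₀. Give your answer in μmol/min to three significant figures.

167 μmol/min

v = Vmax·[S]/(Km + [S]) = 230 × 0.21 / (0.079 + 0.21)
  = 48.30 / 0.2890 = 167 μmol/min.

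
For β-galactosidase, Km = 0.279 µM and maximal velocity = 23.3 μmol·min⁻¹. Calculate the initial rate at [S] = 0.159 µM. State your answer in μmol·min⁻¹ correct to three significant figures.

8.46 μmol·min⁻¹

[S]/(Km+[S]) = 0.159/0.4380 = 0.3630, the fractional saturation.
v = 0.3630 × Vmax = 0.3630 × 23.3 = 8.46 μmol·min⁻¹.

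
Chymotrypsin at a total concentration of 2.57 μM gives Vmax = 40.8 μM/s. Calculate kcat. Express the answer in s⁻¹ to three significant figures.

15.9 s⁻¹

kcat = Vmax/[E]total = 40.8 μM/s / 2.57 μM = 15.9 s⁻¹.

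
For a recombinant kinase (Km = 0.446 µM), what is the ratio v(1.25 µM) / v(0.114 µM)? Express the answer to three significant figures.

3.62

Since Vmax cancels, v₂/v₁ = [S]₂(Km+[S]₁) / [S]₁(Km+[S]₂).
= 1.25×(0.446+0.114) / (0.114×(0.446+1.25)) = 0.7000/0.1933 = 3.62.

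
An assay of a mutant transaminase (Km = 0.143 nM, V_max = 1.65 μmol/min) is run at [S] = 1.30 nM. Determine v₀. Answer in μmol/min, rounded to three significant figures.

1.49 μmol/min

v = Vmax·[S]/(Km + [S]) = 1.65 × 1.30 / (0.143 + 1.30)
  = 2.145 / 1.443 = 1.49 μmol/min.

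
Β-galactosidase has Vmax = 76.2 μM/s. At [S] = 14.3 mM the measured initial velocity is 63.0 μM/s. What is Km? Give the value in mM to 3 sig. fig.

3.00 mM

From v = Vmax[S]/(Km+[S]), Km = [S](Vmax − v)/v.
Km = 14.3 × (76.2 − 63.0) / 63.0 = 188.8/63.0 = 3.00 mM.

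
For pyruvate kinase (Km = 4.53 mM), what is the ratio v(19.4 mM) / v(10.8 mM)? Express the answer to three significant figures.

The fractional saturations are [S]/(Km+[S]) = 10.8/15.33 = 0.7045 and 19.4/23.93 = 0.8107.
v₂/v₁ is just their ratio: 0.8107/0.7045 = 1.15.

1.15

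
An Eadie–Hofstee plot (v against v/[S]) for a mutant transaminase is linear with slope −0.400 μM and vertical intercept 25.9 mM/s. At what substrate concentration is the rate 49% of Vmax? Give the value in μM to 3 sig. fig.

The Eadie–Hofstee slope gives Km = 0.400 μM (slope = −Km).
v/Vmax = [S]/(Km+[S]) = 0.49 ⇒ [S] = Km·0.49/(1−0.49) = 0.400 × 0.9608 = 0.384 μM.

0.384 μM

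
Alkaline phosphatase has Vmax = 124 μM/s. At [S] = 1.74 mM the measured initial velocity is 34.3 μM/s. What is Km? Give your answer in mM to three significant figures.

4.55 mM

From v = Vmax[S]/(Km+[S]), Km = [S](Vmax − v)/v.
Km = 1.74 × (124 − 34.3) / 34.3 = 156.1/34.3 = 4.55 mM.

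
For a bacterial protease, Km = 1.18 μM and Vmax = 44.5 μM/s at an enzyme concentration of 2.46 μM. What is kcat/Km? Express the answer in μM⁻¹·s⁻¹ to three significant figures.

15.3 μM⁻¹·s⁻¹

kcat = Vmax/[E]total = 44.5/2.46 = 18.1 s⁻¹.
kcat/Km = 18.1/1.18 = 15.3 μM⁻¹·s⁻¹.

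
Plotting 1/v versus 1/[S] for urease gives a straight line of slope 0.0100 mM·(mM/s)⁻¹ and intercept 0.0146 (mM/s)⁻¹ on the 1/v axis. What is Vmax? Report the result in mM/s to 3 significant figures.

The y-intercept of a Lineweaver–Burk plot equals 1/Vmax, so Vmax = 1/0.0146 = 68.5 mM/s.

68.5 mM/s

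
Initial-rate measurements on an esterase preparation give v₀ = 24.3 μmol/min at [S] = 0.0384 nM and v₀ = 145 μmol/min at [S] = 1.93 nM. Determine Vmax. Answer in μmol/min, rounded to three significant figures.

In reciprocal form, 1/v = (Km/Vmax)·(1/[S]) + 1/Vmax. The two points give (1/[S], 1/v) = (26.04, 0.04115) and (0.5181, 0.006897).
Slope = (0.04115 − 0.006897)/(26.04 − 0.5181) = 0.001342; intercept = 0.04115 − 0.001342×26.04 = 0.006201.
Vmax = 1/intercept = 161 μmol/min; Km = slope × Vmax = 0.001342 × 161 = 0.216 nM.

161 μmol/min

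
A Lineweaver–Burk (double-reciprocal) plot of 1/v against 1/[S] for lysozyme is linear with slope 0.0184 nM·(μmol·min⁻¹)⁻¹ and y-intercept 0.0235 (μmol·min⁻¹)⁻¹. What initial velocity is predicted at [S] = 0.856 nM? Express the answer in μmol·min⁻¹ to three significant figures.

The y-intercept is 1/Vmax, so Vmax = 1/0.0235 = 42.6 μmol·min⁻¹.
The slope is Km/Vmax, so Km = 0.0184 × 42.6 = 0.783 nM.
Then v = 42.6 × 0.856/(0.783 + 0.856) = 22.2 μmol·min⁻¹.

22.2 μmol·min⁻¹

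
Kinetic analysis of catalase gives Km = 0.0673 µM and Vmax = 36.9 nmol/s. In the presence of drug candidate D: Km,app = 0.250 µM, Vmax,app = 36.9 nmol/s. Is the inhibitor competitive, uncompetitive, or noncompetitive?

Km increases (0.0673 → 0.250 µM) while Vmax is unchanged — the hallmark of competitive inhibition.

competitive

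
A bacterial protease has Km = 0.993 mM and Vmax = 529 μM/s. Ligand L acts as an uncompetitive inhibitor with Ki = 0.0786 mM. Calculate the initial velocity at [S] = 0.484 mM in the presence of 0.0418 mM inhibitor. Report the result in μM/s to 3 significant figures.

With α = 1 + [I]/Ki = 1 + 0.0418/0.0786 = 1.532, the uncompetitive rate law is v = (Vmax/α)·[S] / (Km/α + [S]).
v = (529/1.532)×0.484 / (0.993/1.532 + 0.484) = 167.1/1.132 = 148 μM/s.

148 μM/s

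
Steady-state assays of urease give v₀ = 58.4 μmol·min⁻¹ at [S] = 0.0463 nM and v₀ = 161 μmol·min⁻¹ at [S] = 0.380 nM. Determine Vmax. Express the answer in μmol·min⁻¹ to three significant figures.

From v = Vmax[S]/(Km+[S]), each point gives Vmax = v(Km+[S])/[S].
Equating: 58.4(Km+0.0463)/0.0463 = 161(Km+0.380)/0.380.
1261·Km + 58.4 = 423.7·Km + 161, so (1261 − 423.7)·Km = 161 − 58.4.
Km = 102.6/837.7 = 0.122 nM; then Vmax = 58.4(0.122+0.0463)/0.0463 = 213 μmol·min⁻¹.

213 μmol·min⁻¹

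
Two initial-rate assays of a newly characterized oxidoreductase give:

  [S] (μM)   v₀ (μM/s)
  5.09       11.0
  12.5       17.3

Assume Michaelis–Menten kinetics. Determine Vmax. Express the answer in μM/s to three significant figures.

From v = Vmax[S]/(Km+[S]), each point gives Vmax = v(Km+[S])/[S].
Equating: 11.0(Km+5.09)/5.09 = 17.3(Km+12.5)/12.5.
2.161·Km + 11.0 = 1.384·Km + 17.3, so (2.161 − 1.384)·Km = 17.3 − 11.0.
Km = 6.300/0.7771 = 8.11 μM; then Vmax = 11.0(8.11+5.09)/5.09 = 28.5 μM/s.

28.5 μM/s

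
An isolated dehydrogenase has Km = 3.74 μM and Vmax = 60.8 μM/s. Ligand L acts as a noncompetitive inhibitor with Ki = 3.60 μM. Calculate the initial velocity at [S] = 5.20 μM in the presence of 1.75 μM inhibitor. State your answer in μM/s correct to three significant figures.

23.8 μM/s

With α = 1 + [I]/Ki = 1 + 1.75/3.60 = 1.486, the noncompetitive rate law is v = (Vmax/α)·[S] / (Km + [S]).
v = (60.8/1.486)×5.20 / (3.74 + 5.20) = 212.7/8.940 = 23.8 μM/s.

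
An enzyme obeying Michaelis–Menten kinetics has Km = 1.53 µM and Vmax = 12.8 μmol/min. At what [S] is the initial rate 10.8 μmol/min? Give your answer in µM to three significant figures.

8.26 µM

The required fractional saturation is v/Vmax = 10.8/12.8 = 0.8438.
Then [S]/(Km+[S]) = 0.8438 ⇒ [S] = 1.53 × 0.8438/(1 − 0.8438) = 8.26 µM.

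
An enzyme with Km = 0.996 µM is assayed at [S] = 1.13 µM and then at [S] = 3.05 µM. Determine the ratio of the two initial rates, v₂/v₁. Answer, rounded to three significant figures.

1.42

The fractional saturations are [S]/(Km+[S]) = 1.13/2.126 = 0.5315 and 3.05/4.046 = 0.7538.
v₂/v₁ is just their ratio: 0.7538/0.5315 = 1.42.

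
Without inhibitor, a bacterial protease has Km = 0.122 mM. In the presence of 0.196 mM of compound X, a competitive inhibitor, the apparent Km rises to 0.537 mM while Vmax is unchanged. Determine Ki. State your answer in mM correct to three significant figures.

Competitive: Km,app = α·Km with α = 1 + [I]/Ki.
α = Km,app/Km = 0.537/0.122 = 4.402.
Ki = [I]/(α − 1) = 0.196/3.402 = 0.0576 mM.

0.0576 mM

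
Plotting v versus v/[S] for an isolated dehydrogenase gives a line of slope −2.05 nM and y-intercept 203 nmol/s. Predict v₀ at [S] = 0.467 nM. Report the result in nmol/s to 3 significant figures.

In the Eadie–Hofstee form v = Vmax − Km·(v/[S]), the slope is −Km and the intercept is Vmax, so Km = 2.05 nM and Vmax = 203 nmol/s.
v = 203 × 0.467/(2.05 + 0.467) = 37.7 nmol/s.

37.7 nmol/s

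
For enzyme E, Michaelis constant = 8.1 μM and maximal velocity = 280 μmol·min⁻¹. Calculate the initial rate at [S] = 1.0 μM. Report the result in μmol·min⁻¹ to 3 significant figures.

30.8 μmol·min⁻¹

v = Vmax·[S]/(Km + [S]) = 280 × 1.0 / (8.1 + 1.0)
  = 280.0 / 9.100 = 30.8 μmol·min⁻¹.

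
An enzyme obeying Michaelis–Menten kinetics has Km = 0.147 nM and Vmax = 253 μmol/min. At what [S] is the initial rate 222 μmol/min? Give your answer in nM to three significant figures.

The required fractional saturation is v/Vmax = 222/253 = 0.8775.
Then [S]/(Km+[S]) = 0.8775 ⇒ [S] = 0.147 × 0.8775/(1 − 0.8775) = 1.05 nM.

1.05 nM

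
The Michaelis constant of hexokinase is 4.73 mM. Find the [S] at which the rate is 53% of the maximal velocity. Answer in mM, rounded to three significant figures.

v/Vmax = [S]/(Km+[S]) = 0.53, so [S] = Km·0.53/(1 − 0.53) = 4.73 × 1.128.
[S] = 5.33 mM.

5.33 mM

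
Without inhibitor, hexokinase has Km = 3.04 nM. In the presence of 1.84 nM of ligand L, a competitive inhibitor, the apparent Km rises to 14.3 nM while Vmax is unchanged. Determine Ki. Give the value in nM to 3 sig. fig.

0.497 nM

Competitive: Km,app = α·Km with α = 1 + [I]/Ki.
α = Km,app/Km = 14.3/3.04 = 4.704.
Since α = 1 + [I]/Ki, [I]/Ki = 4.704 − 1 = 3.704 and Ki = 1.84/3.704 = 0.497 nM.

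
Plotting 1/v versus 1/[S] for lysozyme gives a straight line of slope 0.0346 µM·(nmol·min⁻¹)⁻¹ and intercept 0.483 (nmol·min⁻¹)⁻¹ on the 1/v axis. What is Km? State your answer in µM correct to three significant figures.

y-intercept = 1/Vmax ⇒ Vmax = 2.07 nmol·min⁻¹; slope = Km/Vmax ⇒ Km = slope × Vmax.
Km = 0.0346 × 2.07 = 0.0716 µM.

0.0716 µM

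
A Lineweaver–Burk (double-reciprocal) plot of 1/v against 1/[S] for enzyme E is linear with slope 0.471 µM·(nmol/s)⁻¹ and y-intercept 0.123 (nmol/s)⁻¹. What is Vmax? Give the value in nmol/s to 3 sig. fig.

8.13 nmol/s

The y-intercept of a Lineweaver–Burk plot equals 1/Vmax, so Vmax = 1/0.123 = 8.13 nmol/s.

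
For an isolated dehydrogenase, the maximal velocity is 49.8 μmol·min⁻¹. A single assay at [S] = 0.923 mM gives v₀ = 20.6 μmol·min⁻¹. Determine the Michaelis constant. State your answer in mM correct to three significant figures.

1.31 mM

From v = Vmax[S]/(Km+[S]), Km = [S](Vmax − v)/v.
Km = 0.923 × (49.8 − 20.6) / 20.6 = 26.95/20.6 = 1.31 mM.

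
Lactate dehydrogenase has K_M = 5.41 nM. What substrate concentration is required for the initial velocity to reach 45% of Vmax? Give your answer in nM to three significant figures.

4.43 nM

v/Vmax = [S]/(Km+[S]) = 0.45, so [S] = Km·0.45/(1 − 0.45) = 5.41 × 0.8182.
[S] = 4.43 nM.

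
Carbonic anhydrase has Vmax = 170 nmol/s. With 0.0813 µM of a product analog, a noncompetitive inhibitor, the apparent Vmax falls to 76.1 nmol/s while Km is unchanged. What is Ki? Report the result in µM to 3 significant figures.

Noncompetitive: Vmax,app = Vmax/α with α = 1 + [I]/Ki.
α = Vmax/Vmax,app = 170/76.1 = 2.234.
Since α = 1 + [I]/Ki, [I]/Ki = 2.234 − 1 = 1.234 and Ki = 0.0813/1.234 = 0.0659 µM.

0.0659 µM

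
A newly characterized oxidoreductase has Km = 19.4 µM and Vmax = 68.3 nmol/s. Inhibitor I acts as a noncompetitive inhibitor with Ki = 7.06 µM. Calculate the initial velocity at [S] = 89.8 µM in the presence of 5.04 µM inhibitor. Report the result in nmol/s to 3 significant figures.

With α = 1 + [I]/Ki = 1 + 5.04/7.06 = 1.714, the noncompetitive rate law is v = (Vmax/α)·[S] / (Km + [S]).
v = (68.3/1.714)×89.8 / (19.4 + 89.8) = 3579/109.2 = 32.8 nmol/s.

32.8 nmol/s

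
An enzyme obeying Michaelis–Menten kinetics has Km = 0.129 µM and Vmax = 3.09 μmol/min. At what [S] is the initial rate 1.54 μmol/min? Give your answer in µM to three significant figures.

The required fractional saturation is v/Vmax = 1.54/3.09 = 0.4984.
Then [S]/(Km+[S]) = 0.4984 ⇒ [S] = 0.129 × 0.4984/(1 − 0.4984) = 0.128 µM.

0.128 µM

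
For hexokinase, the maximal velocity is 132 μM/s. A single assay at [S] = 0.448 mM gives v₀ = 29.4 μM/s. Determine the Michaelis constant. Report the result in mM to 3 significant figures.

v/Vmax = 29.4/132 = 0.2227 = [S]/(Km+[S]).
So Km + [S] = [S]/0.2227 = 2.011 mM, giving Km = 2.011 − 0.448 = 1.56 mM.

1.56 mM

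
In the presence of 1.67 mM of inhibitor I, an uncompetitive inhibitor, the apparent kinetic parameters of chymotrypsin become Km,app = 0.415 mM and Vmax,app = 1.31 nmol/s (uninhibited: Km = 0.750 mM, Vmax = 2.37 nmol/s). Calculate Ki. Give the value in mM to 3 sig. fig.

Uncompetitive: Vmax,app = Vmax/α (and Km,app = Km/α) with α = 1 + [I]/Ki.
α = Vmax/Vmax,app = 2.37/1.31 = 1.809.
Since α = 1 + [I]/Ki, [I]/Ki = 1.809 − 1 = 0.8092 and Ki = 1.67/0.8092 = 2.06 mM.

2.06 mM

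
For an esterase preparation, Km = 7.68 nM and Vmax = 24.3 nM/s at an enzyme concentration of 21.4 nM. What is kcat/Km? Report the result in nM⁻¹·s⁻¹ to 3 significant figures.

0.148 nM⁻¹·s⁻¹

kcat = Vmax/[E]total = 24.3/21.4 = 1.14 s⁻¹.
kcat/Km = 1.14/7.68 = 0.148 nM⁻¹·s⁻¹.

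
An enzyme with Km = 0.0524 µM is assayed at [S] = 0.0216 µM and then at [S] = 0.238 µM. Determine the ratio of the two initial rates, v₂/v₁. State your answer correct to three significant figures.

Since Vmax cancels, v₂/v₁ = [S]₂(Km+[S]₁) / [S]₁(Km+[S]₂).
= 0.238×(0.0524+0.0216) / (0.0216×(0.0524+0.238)) = 0.01761/0.006273 = 2.81.

2.81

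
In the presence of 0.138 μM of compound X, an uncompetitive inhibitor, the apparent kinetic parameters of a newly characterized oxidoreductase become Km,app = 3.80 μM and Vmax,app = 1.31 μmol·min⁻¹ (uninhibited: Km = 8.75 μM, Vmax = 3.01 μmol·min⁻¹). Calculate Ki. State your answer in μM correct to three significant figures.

0.106 μM

Uncompetitive: Vmax,app = Vmax/α (and Km,app = Km/α) with α = 1 + [I]/Ki.
α = Vmax/Vmax,app = 3.01/1.31 = 2.298.
Since α = 1 + [I]/Ki, [I]/Ki = 2.298 − 1 = 1.298 and Ki = 0.138/1.298 = 0.106 μM.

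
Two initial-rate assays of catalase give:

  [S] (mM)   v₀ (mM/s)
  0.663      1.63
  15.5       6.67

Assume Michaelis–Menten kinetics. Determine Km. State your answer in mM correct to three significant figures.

2.48 mM

In reciprocal form, 1/v = (Km/Vmax)·(1/[S]) + 1/Vmax. The two points give (1/[S], 1/v) = (1.508, 0.6135) and (0.06452, 0.1499).
Slope = (0.6135 − 0.1499)/(1.508 − 0.06452) = 0.3211; intercept = 0.6135 − 0.3211×1.508 = 0.1292.
Vmax = 1/intercept = 7.74 mM/s; Km = slope × Vmax = 0.3211 × 7.74 = 2.48 mM.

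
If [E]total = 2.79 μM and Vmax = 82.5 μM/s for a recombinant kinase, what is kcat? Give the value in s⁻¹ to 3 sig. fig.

kcat = Vmax/[E]total = 82.5 μM/s / 2.79 μM = 29.6 s⁻¹.

29.6 s⁻¹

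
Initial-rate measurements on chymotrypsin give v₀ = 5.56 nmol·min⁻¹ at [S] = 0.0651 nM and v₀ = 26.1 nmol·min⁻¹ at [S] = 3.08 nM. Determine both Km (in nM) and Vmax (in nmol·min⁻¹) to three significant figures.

Km = 0.267 nM; Vmax = 28.4 nmol·min⁻¹

From v = Vmax[S]/(Km+[S]), each point gives Vmax = v(Km+[S])/[S].
Equating: 5.56(Km+0.0651)/0.0651 = 26.1(Km+3.08)/3.08.
85.41·Km + 5.56 = 8.474·Km + 26.1, so (85.41 − 8.474)·Km = 26.1 − 5.56.
Km = 20.54/76.93 = 0.267 nM; then Vmax = 5.56(0.267+0.0651)/0.0651 = 28.4 nmol·min⁻¹.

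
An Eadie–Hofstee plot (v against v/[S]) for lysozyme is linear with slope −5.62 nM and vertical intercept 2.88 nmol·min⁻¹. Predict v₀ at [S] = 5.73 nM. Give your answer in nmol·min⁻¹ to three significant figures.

In the Eadie–Hofstee form v = Vmax − Km·(v/[S]), the slope is −Km and the intercept is Vmax, so Km = 5.62 nM and Vmax = 2.88 nmol·min⁻¹.
v = 2.88 × 5.73/(5.62 + 5.73) = 1.45 nmol·min⁻¹.

1.45 nmol·min⁻¹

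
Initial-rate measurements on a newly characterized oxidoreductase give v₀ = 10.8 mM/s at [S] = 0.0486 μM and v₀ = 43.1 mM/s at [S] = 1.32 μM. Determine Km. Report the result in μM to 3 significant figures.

0.170 μM

In reciprocal form, 1/v = (Km/Vmax)·(1/[S]) + 1/Vmax. The two points give (1/[S], 1/v) = (20.58, 0.09259) and (0.7576, 0.02320).
Slope = (0.09259 − 0.02320)/(20.58 − 0.7576) = 0.003501; intercept = 0.09259 − 0.003501×20.58 = 0.02055.
Vmax = 1/intercept = 48.7 mM/s; Km = slope × Vmax = 0.003501 × 48.7 = 0.170 μM.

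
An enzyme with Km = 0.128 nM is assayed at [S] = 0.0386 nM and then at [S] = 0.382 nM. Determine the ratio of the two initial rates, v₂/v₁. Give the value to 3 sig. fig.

3.23

Since Vmax cancels, v₂/v₁ = [S]₂(Km+[S]₁) / [S]₁(Km+[S]₂).
= 0.382×(0.128+0.0386) / (0.0386×(0.128+0.382)) = 0.06364/0.01969 = 3.23.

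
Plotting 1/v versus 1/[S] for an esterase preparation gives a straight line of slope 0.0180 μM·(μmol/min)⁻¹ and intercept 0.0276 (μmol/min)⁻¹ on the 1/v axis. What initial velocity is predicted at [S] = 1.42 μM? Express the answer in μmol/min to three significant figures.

24.8 μmol/min

The y-intercept is 1/Vmax, so Vmax = 1/0.0276 = 36.2 μmol/min.
The slope is Km/Vmax, so Km = 0.0180 × 36.2 = 0.652 μM.
Then v = 36.2 × 1.42/(0.652 + 1.42) = 24.8 μmol/min.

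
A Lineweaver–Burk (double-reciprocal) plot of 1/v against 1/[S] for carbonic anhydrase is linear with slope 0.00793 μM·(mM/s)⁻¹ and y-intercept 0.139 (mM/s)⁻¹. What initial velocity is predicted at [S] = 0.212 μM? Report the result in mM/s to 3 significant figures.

The y-intercept is 1/Vmax, so Vmax = 1/0.139 = 7.19 mM/s.
The slope is Km/Vmax, so Km = 0.00793 × 7.19 = 0.0571 μM.
Then v = 7.19 × 0.212/(0.0571 + 0.212) = 5.67 mM/s.

5.67 mM/s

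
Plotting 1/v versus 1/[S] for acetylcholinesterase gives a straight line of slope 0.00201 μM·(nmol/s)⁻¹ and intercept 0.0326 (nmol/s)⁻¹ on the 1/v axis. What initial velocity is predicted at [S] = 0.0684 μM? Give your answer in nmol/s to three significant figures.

The y-intercept is 1/Vmax, so Vmax = 1/0.0326 = 30.7 nmol/s.
The slope is Km/Vmax, so Km = 0.00201 × 30.7 = 0.0617 μM.
Then v = 30.7 × 0.0684/(0.0617 + 0.0684) = 16.1 nmol/s.

16.1 nmol/s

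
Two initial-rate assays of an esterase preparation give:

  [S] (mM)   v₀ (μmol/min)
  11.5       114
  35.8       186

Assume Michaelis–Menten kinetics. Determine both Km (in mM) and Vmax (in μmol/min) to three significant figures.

Km = 15.3 mM; Vmax = 265 μmol/min

In reciprocal form, 1/v = (Km/Vmax)·(1/[S]) + 1/Vmax. The two points give (1/[S], 1/v) = (0.08696, 0.008772) and (0.02793, 0.005376).
Slope = (0.008772 − 0.005376)/(0.08696 − 0.02793) = 0.05753; intercept = 0.008772 − 0.05753×0.08696 = 0.003769.
Vmax = 1/intercept = 265 μmol/min; Km = slope × Vmax = 0.05753 × 265 = 15.3 mM.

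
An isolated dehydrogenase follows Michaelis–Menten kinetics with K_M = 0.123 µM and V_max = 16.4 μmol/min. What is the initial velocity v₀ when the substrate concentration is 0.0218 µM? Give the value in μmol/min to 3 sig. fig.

v = Vmax·[S]/(Km + [S]) = 16.4 × 0.0218 / (0.123 + 0.0218)
  = 0.3575 / 0.1448 = 2.47 μmol/min.

2.47 μmol/min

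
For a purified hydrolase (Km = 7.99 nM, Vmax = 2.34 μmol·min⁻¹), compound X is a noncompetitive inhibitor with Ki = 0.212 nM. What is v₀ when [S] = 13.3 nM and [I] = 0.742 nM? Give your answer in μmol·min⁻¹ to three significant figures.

α = 1 + [I]/Ki = 1 + 0.742/0.212 = 4.500.
For a noncompetitive inhibitor, Vmax is reduced to Vmax/α while Km is unchanged: Km,app = 7.99 nM, Vmax,app = 0.520 μmol·min⁻¹.
v = Vmax,app·[S]/(Km,app + [S]) = 0.520 × 13.3/(7.99 + 13.3) = 0.325 μmol·min⁻¹.

0.325 μmol·min⁻¹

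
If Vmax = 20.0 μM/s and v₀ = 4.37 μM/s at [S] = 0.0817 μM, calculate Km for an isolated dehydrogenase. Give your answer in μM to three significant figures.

v/Vmax = 4.37/20.0 = 0.2185 = [S]/(Km+[S]).
So Km + [S] = [S]/0.2185 = 0.3739 μM, giving Km = 0.3739 − 0.0817 = 0.292 μM.

0.292 μM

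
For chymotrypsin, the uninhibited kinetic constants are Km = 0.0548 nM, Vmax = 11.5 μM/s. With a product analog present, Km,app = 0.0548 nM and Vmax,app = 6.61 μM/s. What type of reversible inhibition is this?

Vmax decreases (11.5 → 6.61 μM/s) while Km is unchanged — pure noncompetitive inhibition.

noncompetitive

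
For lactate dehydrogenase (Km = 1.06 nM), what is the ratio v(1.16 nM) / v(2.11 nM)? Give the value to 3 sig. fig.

0.785

Since Vmax cancels, v₂/v₁ = [S]₂(Km+[S]₁) / [S]₁(Km+[S]₂).
= 1.16×(1.06+2.11) / (2.11×(1.06+1.16)) = 3.677/4.684 = 0.785.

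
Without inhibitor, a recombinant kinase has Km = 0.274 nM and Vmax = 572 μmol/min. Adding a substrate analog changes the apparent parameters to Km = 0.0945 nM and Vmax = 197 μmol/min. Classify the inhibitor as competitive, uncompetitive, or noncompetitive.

Both Km and Vmax decrease by the same factor (~2.90-fold) — characteristic of uncompetitive inhibition.

uncompetitive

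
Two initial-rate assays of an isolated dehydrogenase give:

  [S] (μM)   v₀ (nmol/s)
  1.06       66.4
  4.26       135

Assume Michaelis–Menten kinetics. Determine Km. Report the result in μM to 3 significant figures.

2.22 μM

In reciprocal form, 1/v = (Km/Vmax)·(1/[S]) + 1/Vmax. The two points give (1/[S], 1/v) = (0.9434, 0.01506) and (0.2347, 0.007407).
Slope = (0.01506 − 0.007407)/(0.9434 − 0.2347) = 0.01080; intercept = 0.01506 − 0.01080×0.9434 = 0.004872.
Vmax = 1/intercept = 205 nmol/s; Km = slope × Vmax = 0.01080 × 205 = 2.22 μM.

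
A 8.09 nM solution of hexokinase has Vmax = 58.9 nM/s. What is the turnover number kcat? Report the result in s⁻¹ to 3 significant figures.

kcat = Vmax/[E]total = 58.9 nM/s / 8.09 nM = 7.28 s⁻¹.

7.28 s⁻¹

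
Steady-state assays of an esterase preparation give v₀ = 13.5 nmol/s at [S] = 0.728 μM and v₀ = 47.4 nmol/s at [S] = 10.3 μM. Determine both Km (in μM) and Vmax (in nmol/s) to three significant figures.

Km = 2.43 μM; Vmax = 58.6 nmol/s

In reciprocal form, 1/v = (Km/Vmax)·(1/[S]) + 1/Vmax. The two points give (1/[S], 1/v) = (1.374, 0.07407) and (0.09709, 0.02110).
Slope = (0.07407 − 0.02110)/(1.374 − 0.09709) = 0.04150; intercept = 0.07407 − 0.04150×1.374 = 0.01707.
Vmax = 1/intercept = 58.6 nmol/s; Km = slope × Vmax = 0.04150 × 58.6 = 2.43 μM.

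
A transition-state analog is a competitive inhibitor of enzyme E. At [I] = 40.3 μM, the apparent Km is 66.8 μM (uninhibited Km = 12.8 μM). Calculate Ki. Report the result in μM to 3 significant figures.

9.55 μM

Competitive: Km,app = α·Km with α = 1 + [I]/Ki.
α = Km,app/Km = 66.8/12.8 = 5.219.
Ki = [I]/(α − 1) = 40.3/4.219 = 9.55 μM.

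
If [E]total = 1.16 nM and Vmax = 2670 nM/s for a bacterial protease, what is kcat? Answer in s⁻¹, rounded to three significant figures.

kcat = Vmax/[E]total = 2670 nM/s / 1.16 nM = 2300 s⁻¹.

2300 s⁻¹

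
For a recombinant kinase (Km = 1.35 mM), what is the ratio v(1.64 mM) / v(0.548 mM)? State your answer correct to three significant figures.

The fractional saturations are [S]/(Km+[S]) = 0.548/1.898 = 0.2887 and 1.64/2.990 = 0.5485.
v₂/v₁ is just their ratio: 0.5485/0.2887 = 1.90.

1.90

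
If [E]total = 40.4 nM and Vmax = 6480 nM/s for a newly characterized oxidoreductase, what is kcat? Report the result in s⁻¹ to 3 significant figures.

kcat = Vmax/[E]total = 6480 nM/s / 40.4 nM = 160 s⁻¹.

160 s⁻¹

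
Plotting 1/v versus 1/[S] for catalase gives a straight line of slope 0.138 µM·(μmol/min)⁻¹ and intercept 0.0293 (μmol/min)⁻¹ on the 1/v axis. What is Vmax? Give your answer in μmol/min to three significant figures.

The y-intercept of a Lineweaver–Burk plot equals 1/Vmax, so Vmax = 1/0.0293 = 34.1 μmol/min.

34.1 μmol/min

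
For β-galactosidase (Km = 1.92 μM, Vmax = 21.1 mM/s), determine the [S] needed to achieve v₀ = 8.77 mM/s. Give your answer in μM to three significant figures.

1.37 μM

Rearranging v = Vmax[S]/(Km+[S]) gives [S] = Km·v/(Vmax − v).
[S] = 1.92 × 8.77 / (21.1 − 8.77) = 16.84/12.33 = 1.37 μM.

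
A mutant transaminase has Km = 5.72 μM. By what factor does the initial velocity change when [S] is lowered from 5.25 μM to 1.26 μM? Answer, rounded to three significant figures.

The fractional saturations are [S]/(Km+[S]) = 5.25/10.97 = 0.4786 and 1.26/6.980 = 0.1805.
v₂/v₁ is just their ratio: 0.1805/0.4786 = 0.377.

0.377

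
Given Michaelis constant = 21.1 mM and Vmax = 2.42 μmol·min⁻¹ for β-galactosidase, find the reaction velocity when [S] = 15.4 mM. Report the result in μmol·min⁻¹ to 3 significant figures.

v = Vmax·[S]/(Km + [S]) = 2.42 × 15.4 / (21.1 + 15.4)
  = 37.27 / 36.50 = 1.02 μmol·min⁻¹.

1.02 μmol·min⁻¹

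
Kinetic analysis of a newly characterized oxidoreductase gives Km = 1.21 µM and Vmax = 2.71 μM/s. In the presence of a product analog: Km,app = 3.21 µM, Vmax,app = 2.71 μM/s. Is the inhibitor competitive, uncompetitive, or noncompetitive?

Km increases (1.21 → 3.21 µM) while Vmax is unchanged — the hallmark of competitive inhibition.

competitive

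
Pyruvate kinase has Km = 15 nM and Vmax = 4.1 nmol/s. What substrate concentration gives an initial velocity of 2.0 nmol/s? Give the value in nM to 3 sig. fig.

14.3 nM

The required fractional saturation is v/Vmax = 2.0/4.1 = 0.4878.
Then [S]/(Km+[S]) = 0.4878 ⇒ [S] = 15 × 0.4878/(1 − 0.4878) = 14.3 nM.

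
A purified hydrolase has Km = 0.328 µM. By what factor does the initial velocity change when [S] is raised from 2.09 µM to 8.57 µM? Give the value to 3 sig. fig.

1.11

The fractional saturations are [S]/(Km+[S]) = 2.09/2.418 = 0.8644 and 8.57/8.898 = 0.9631.
v₂/v₁ is just their ratio: 0.9631/0.8644 = 1.11.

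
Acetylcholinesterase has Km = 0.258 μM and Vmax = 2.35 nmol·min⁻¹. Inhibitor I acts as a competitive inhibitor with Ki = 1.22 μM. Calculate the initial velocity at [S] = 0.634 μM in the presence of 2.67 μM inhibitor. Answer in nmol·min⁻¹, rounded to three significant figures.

1.02 nmol·min⁻¹

With α = 1 + [I]/Ki = 1 + 2.67/1.22 = 3.189, the competitive rate law is v = Vmax[S] / (αKm + [S]).
v = 2.35×0.634 / (3.189×0.258 + 0.634) = 1.490/1.457 = 1.02 nmol·min⁻¹.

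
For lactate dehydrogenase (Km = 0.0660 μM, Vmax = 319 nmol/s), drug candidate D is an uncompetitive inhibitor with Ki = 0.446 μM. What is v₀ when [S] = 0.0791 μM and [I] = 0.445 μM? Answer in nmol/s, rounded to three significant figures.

113 nmol/s

α = 1 + [I]/Ki = 1 + 0.445/0.446 = 1.998.
For an uncompetitive inhibitor, both parameters are divided by α, giving Vmax/α and Km/α: Km,app = 0.0330 μM, Vmax,app = 160 nmol/s.
v = Vmax,app·[S]/(Km,app + [S]) = 160 × 0.0791/(0.0330 + 0.0791) = 113 nmol/s.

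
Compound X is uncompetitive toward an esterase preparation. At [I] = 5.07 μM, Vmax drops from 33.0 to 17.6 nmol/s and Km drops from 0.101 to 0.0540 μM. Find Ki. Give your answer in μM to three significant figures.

5.79 μM

Uncompetitive: Vmax,app = Vmax/α (and Km,app = Km/α) with α = 1 + [I]/Ki.
α = Vmax/Vmax,app = 33.0/17.6 = 1.875.
Since α = 1 + [I]/Ki, [I]/Ki = 1.875 − 1 = 0.8750 and Ki = 5.07/0.8750 = 5.79 μM.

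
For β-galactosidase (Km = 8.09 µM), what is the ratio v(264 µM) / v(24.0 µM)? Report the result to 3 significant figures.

The fractional saturations are [S]/(Km+[S]) = 24.0/32.09 = 0.7479 and 264/272.1 = 0.9703.
v₂/v₁ is just their ratio: 0.9703/0.7479 = 1.30.

1.30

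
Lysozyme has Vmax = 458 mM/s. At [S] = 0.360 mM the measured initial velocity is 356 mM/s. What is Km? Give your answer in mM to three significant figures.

v/Vmax = 356/458 = 0.7773 = [S]/(Km+[S]).
So Km + [S] = [S]/0.7773 = 0.4631 mM, giving Km = 0.4631 − 0.360 = 0.103 mM.

0.103 mM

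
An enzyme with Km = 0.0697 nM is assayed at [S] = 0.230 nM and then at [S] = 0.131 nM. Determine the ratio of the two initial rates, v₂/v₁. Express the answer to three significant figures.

The fractional saturations are [S]/(Km+[S]) = 0.230/0.2997 = 0.7674 and 0.131/0.2007 = 0.6527.
v₂/v₁ is just their ratio: 0.6527/0.7674 = 0.851.

0.851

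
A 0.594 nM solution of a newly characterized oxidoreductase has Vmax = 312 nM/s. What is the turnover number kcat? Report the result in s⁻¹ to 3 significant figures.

kcat = Vmax/[E]total = 312 nM/s / 0.594 nM = 525 s⁻¹.

525 s⁻¹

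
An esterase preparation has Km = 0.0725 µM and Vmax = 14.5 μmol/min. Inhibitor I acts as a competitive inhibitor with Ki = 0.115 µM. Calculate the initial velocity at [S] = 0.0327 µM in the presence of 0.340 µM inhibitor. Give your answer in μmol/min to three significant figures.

α = 1 + [I]/Ki = 1 + 0.340/0.115 = 3.957.
For a competitive inhibitor, Vmax is unchanged and the apparent Km becomes α·Km: Km,app = 0.287 µM, Vmax,app = 14.5 μmol/min.
v = Vmax,app·[S]/(Km,app + [S]) = 14.5 × 0.0327/(0.287 + 0.0327) = 1.48 μmol/min.

1.48 μmol/min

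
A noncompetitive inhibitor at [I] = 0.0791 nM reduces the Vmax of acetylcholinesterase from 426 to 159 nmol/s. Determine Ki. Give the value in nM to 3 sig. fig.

0.0471 nM

Noncompetitive: Vmax,app = Vmax/α with α = 1 + [I]/Ki.
α = Vmax/Vmax,app = 426/159 = 2.679.
Ki = [I]/(α − 1) = 0.0791/1.679 = 0.0471 nM.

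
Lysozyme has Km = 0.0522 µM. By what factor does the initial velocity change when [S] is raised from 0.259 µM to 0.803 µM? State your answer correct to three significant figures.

1.13

The fractional saturations are [S]/(Km+[S]) = 0.259/0.3112 = 0.8323 and 0.803/0.8552 = 0.9390.
v₂/v₁ is just their ratio: 0.9390/0.8323 = 1.13.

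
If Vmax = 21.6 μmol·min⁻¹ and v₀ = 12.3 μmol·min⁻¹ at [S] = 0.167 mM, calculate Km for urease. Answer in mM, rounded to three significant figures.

0.126 mM

From v = Vmax[S]/(Km+[S]), Km = [S](Vmax − v)/v.
Km = 0.167 × (21.6 − 12.3) / 12.3 = 1.553/12.3 = 0.126 mM.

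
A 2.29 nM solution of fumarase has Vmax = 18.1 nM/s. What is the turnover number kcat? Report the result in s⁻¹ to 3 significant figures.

kcat = Vmax/[E]total = 18.1 nM/s / 2.29 nM = 7.90 s⁻¹.

7.90 s⁻¹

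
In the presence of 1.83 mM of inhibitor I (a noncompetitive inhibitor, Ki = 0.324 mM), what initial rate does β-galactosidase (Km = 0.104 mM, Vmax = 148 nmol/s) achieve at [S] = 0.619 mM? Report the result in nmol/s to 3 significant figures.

19.1 nmol/s

With α = 1 + [I]/Ki = 1 + 1.83/0.324 = 6.648, the noncompetitive rate law is v = (Vmax/α)·[S] / (Km + [S]).
v = (148/6.648)×0.619 / (0.104 + 0.619) = 13.78/0.7230 = 19.1 nmol/s.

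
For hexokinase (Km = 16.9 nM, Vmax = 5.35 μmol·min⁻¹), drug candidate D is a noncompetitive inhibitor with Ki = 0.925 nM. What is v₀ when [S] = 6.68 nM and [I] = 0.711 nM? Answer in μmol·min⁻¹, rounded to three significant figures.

0.857 μmol·min⁻¹

α = 1 + [I]/Ki = 1 + 0.711/0.925 = 1.769.
For a noncompetitive inhibitor, Vmax is reduced to Vmax/α while Km is unchanged: Km,app = 16.9 nM, Vmax,app = 3.02 μmol·min⁻¹.
v = Vmax,app·[S]/(Km,app + [S]) = 3.02 × 6.68/(16.9 + 6.68) = 0.857 μmol·min⁻¹.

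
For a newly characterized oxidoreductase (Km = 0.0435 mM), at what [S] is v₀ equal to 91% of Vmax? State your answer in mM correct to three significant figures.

0.440 mM

v/Vmax = [S]/(Km+[S]) = 0.91, so [S] = Km·0.91/(1 − 0.91) = 0.0435 × 10.11.
[S] = 0.440 mM.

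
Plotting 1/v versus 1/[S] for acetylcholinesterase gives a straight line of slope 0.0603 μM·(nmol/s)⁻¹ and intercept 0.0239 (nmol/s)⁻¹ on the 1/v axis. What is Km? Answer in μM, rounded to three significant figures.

2.52 μM

y-intercept = 1/Vmax ⇒ Vmax = 41.8 nmol/s; slope = Km/Vmax ⇒ Km = slope × Vmax.
Km = 0.0603 × 41.8 = 2.52 μM.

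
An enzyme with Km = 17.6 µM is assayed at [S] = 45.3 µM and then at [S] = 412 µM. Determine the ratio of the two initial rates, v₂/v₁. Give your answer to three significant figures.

The fractional saturations are [S]/(Km+[S]) = 45.3/62.90 = 0.7202 and 412/429.6 = 0.9590.
v₂/v₁ is just their ratio: 0.9590/0.7202 = 1.33.

1.33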